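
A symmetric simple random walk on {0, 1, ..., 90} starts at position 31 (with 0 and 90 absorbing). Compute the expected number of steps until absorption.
E[τ | X_0 = 31] = 1829

Let v_k = E[τ | X_0 = k]. Boundary: v_0 = v_90 = 0. Recurrence: v_k = 1 + (v_{k-1} + v_{k+1})/2 for 1 ≤ k ≤ 89. The particular solution to v_k − (v_{k-1} + v_{k+1})/2 = 1 is v_k = −k^2. Adding homogeneous solution A + B k and matching boundaries gives v_k = k (90 − k). Substituting k = 31: v_31 = 31 · 59 = 1829.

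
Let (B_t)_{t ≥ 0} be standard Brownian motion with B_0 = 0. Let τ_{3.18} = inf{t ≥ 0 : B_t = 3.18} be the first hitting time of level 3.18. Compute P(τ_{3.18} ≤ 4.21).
P(τ_{3.18} ≤ 4.21) = 2(1 − Φ(3.18/√4.21)) = 2(1 − Φ(1.5498)) ≈ 0.1212

By the reflection principle for standard BM, P(τ_b ≤ t) = 2 · P(B_t ≥ b). Since B_t ~ N(0, t), P(B_t ≥ 3.18) = 1 − Φ(3.18/√t) = 1 − Φ(3.18/√4.21) = 1 − Φ(1.5498) ≈ 0.06059. Doubling: P(τ_{3.18} ≤ 4.21) ≈ 2 · 0.06059 = 0.12118 ≈ 0.1212.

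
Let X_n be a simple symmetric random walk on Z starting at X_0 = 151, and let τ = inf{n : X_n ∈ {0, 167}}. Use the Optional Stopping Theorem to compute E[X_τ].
E[X_τ] = 151

X_n is a martingale and τ is a bounded-mean stopping time (indeed τ is finite a.s. with bounded expectation since the walk is in a bounded region). By the OST, E[X_τ] = E[X_0] = 151. Equivalently: E[X_τ] = 167 · P(hit 167 first) + 0 · P(hit 0 first) = 167 · (151/167) = 151.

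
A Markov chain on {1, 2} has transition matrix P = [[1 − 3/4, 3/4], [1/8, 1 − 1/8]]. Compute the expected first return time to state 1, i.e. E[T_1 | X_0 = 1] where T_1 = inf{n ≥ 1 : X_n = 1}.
E[T_1 | X_0 = 1] = 1/π_1 = 7

For an irreducible recurrent Markov chain with stationary distribution π, E[T_i | X_0 = i] = 1/π_i (Kac's formula). Here π_1 = (1/8)/(3/4 + 1/8) = (1/8)/(7/8) = 1/7, so E[T_1 | X_0 = 1] = 1/π_1 = (3/4 + 1/8)/(1/8) = (7/8)/(1/8) = 7.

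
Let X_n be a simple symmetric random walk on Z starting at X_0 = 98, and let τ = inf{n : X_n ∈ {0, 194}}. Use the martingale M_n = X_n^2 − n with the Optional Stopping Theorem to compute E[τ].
E[τ] = 9408

M_n = X_n^2 − n is a martingale (since E[X_{n+1}^2 | F_n] = X_n^2 + 1). By OST (τ has finite mean in a bounded region), E[M_τ] = E[M_0] = X_0^2 − 0 = 98^2 = 9604. Also E[M_τ] = E[X_τ^2] − E[τ]. The walk exits at 0 or 194, with P(hit 194 first) = 98/194, so E[X_τ^2] = 194^2 · 98/194 + 0 = 19012. Thus E[τ] = E[X_τ^2] − E[M_τ] = 19012 − 9604 = 9408 = 98(194 − 98) = 9408.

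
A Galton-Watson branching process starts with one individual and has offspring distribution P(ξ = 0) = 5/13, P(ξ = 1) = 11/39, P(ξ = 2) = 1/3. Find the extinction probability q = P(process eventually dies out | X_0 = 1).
q = 1

Mean offspring μ = 0·5/13 + 1·11/39 + 2·1/3 = 37/39 ≤ 1. For μ ≤ 1 with offspring not concentrated at 1, the Galton-Watson process goes extinct almost surely, so q = 1.
(Algebraic check: The pgf is f(s) = 5/13 + 11/39·s + 1/3·s². The extinction probability q is the smallest fixed point of f in [0, 1]. Setting s = f(s):
  1/3·s² + (11/39 − 1)·s + 5/13 = 0
  1/3·s² − (5/13 + 1/3)·s + 5/13 = 0
which factors as (s − 1)·(1/3·s − 5/13) = 0, giving roots s = 1 and s = (5/13)/(1/3) = 15/13. Since 15/13 ≥ 1, the smallest root in [0, 1] is s = 1.)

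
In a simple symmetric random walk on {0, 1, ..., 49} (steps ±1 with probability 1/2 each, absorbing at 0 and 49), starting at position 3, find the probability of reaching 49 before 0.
P(hit 49 before 0) = 3/49

Let u_k = P(hit 49 before 0 | start at k). Then u_0 = 0, u_49 = 1, and u_k = u_{k-1}/2 + u_{k+1}/2 for 1 ≤ k ≤ 48. This harmonic recurrence is solved by u_k = k/49, giving u_3 = 3/49.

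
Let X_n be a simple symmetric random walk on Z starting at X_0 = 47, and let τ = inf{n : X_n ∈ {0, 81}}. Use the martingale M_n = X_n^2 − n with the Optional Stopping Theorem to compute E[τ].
E[τ] = 1598

M_n = X_n^2 − n is a martingale (since E[X_{n+1}^2 | F_n] = X_n^2 + 1). By OST (τ has finite mean in a bounded region), E[M_τ] = E[M_0] = X_0^2 − 0 = 47^2 = 2209. Also E[M_τ] = E[X_τ^2] − E[τ]. The walk exits at 0 or 81, with P(hit 81 first) = 47/81, so E[X_τ^2] = 81^2 · 47/81 + 0 = 3807. Thus E[τ] = E[X_τ^2] − E[M_τ] = 3807 − 2209 = 1598 = 47(81 − 47) = 1598.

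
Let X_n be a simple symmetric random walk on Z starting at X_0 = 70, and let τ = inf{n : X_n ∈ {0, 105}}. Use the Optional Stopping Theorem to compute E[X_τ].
E[X_τ] = 70

X_n is a martingale and τ is a bounded-mean stopping time (indeed τ is finite a.s. with bounded expectation since the walk is in a bounded region). By the OST, E[X_τ] = E[X_0] = 70. Equivalently: E[X_τ] = 105 · P(hit 105 first) + 0 · P(hit 0 first) = 105 · (70/105) = 70.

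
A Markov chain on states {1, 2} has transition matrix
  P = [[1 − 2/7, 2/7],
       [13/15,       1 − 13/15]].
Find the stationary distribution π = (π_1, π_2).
π_1 = 91/121, π_2 = 30/121

Solve πP = π with π_1 + π_2 = 1. From πP = π: π_1 · (1 − 2/7) + π_2 · 13/15 = π_1 ⇒ π_2 · 13/15 = π_1 · 2/7 ⇒ π_2/π_1 = (2/7)/(13/15) = 30/91. Together with π_1 + π_2 = 1:
  π_1 = (13/15)/(2/7 + 13/15) = (13/15)/(121/105) = 91/121,
  π_2 = (2/7)/(2/7 + 13/15) = (2/7)/(121/105) = 30/121.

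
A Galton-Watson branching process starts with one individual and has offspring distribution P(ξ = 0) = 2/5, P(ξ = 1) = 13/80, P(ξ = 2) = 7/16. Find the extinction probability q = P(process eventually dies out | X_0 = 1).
q = 32/35

The pgf is f(s) = 2/5 + 13/80·s + 7/16·s². The extinction probability q is the smallest fixed point of f in [0, 1]. Setting s = f(s):
  7/16·s² + (13/80 − 1)·s + 2/5 = 0
  7/16·s² − (2/5 + 7/16)·s + 2/5 = 0
which factors as (s − 1)·(7/16·s − 2/5) = 0, giving roots s = 1 and s = (2/5)/(7/16) = 32/35.
Mean offspring μ = 13/80 + 2·7/16 = 83/80 > 1 (supercritical), so q < 1. The extinction probability is the smaller root: q = (2/5)/(7/16) = 32/35.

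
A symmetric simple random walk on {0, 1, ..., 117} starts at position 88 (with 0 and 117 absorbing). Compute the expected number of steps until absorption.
E[τ | X_0 = 88] = 2552

Let v_k = E[τ | X_0 = k]. Boundary: v_0 = v_117 = 0. Recurrence: v_k = 1 + (v_{k-1} + v_{k+1})/2 for 1 ≤ k ≤ 116. The particular solution to v_k − (v_{k-1} + v_{k+1})/2 = 1 is v_k = −k^2. Adding homogeneous solution A + B k and matching boundaries gives v_k = k (117 − k). Substituting k = 88: v_88 = 88 · 29 = 2552.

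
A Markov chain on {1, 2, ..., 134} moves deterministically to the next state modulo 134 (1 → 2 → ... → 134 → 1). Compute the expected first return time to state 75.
E[T_75 | X_0 = 75] = 134

The chain cycles deterministically, so starting at state 75 it returns in exactly 134 steps. Equivalently, the stationary distribution is uniform π_j = 1/134 for every state j, so by Kac's formula E[T_75] = 1/π_75 = 134.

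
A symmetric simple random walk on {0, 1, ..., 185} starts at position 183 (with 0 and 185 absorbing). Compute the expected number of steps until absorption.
E[τ | X_0 = 183] = 366

Let v_k = E[τ | X_0 = k]. Boundary: v_0 = v_185 = 0. Recurrence: v_k = 1 + (v_{k-1} + v_{k+1})/2 for 1 ≤ k ≤ 184. The particular solution to v_k − (v_{k-1} + v_{k+1})/2 = 1 is v_k = −k^2. Adding homogeneous solution A + B k and matching boundaries gives v_k = k (185 − k). Substituting k = 183: v_183 = 183 · 2 = 366.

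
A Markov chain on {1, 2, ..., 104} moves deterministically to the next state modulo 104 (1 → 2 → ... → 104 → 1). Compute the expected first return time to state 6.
E[T_6 | X_0 = 6] = 104

The chain cycles deterministically, so starting at state 6 it returns in exactly 104 steps. Equivalently, the stationary distribution is uniform π_j = 1/104 for every state j, so by Kac's formula E[T_6] = 1/π_6 = 104.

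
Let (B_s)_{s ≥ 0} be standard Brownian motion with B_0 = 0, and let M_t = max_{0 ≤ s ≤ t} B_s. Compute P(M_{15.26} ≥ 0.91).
P(M_{15.26} ≥ 0.91) = 2·P(B_{15.26} ≥ 0.91) = 2(1 − Φ(0.91/√15.26)) ≈ 0.8158

By the reflection principle for Brownian motion, P(M_t ≥ a) = 2 · P(B_t ≥ a) for a ≥ 0. Since B_t ~ N(0, t), P(B_t ≥ 0.91) = 1 − Φ(0.91/√t) = 1 − Φ(0.91/√15.26) = 1 − Φ(0.2330). So
  P(M_{15.26} ≥ 0.91) = 2(1 − Φ(0.2330)) ≈ 0.8158.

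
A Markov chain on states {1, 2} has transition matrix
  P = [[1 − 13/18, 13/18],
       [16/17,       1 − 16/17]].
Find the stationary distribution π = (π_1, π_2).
π_1 = 288/509, π_2 = 221/509

Solve πP = π with π_1 + π_2 = 1. From πP = π: π_1 · (1 − 13/18) + π_2 · 16/17 = π_1 ⇒ π_2 · 16/17 = π_1 · 13/18 ⇒ π_2/π_1 = (13/18)/(16/17) = 221/288. Together with π_1 + π_2 = 1:
  π_1 = (16/17)/(13/18 + 16/17) = (16/17)/(509/306) = 288/509,
  π_2 = (13/18)/(13/18 + 16/17) = (13/18)/(509/306) = 221/509.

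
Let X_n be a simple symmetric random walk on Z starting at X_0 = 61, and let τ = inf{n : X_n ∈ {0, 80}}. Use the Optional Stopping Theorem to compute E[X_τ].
E[X_τ] = 61

X_n is a martingale and τ is a bounded-mean stopping time (indeed τ is finite a.s. with bounded expectation since the walk is in a bounded region). By the OST, E[X_τ] = E[X_0] = 61. Equivalently: E[X_τ] = 80 · P(hit 80 first) + 0 · P(hit 0 first) = 80 · (61/80) = 61.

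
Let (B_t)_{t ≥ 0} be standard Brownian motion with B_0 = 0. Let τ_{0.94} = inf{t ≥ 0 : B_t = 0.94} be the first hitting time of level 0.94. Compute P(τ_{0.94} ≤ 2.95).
P(τ_{0.94} ≤ 2.95) = 2(1 − Φ(0.94/√2.95)) = 2(1 − Φ(0.5473)) ≈ 0.5842

By the reflection principle for standard BM, P(τ_b ≤ t) = 2 · P(B_t ≥ b). Since B_t ~ N(0, t), P(B_t ≥ 0.94) = 1 − Φ(0.94/√t) = 1 − Φ(0.94/√2.95) = 1 − Φ(0.5473) ≈ 0.29209. Doubling: P(τ_{0.94} ≤ 2.95) ≈ 2 · 0.29209 = 0.58418 ≈ 0.5842.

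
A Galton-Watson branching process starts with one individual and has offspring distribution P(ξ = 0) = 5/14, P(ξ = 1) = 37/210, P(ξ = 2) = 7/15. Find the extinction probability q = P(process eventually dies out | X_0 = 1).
q = 75/98

The pgf is f(s) = 5/14 + 37/210·s + 7/15·s². The extinction probability q is the smallest fixed point of f in [0, 1]. Setting s = f(s):
  7/15·s² + (37/210 − 1)·s + 5/14 = 0
  7/15·s² − (5/14 + 7/15)·s + 5/14 = 0
which factors as (s − 1)·(7/15·s − 5/14) = 0, giving roots s = 1 and s = (5/14)/(7/15) = 75/98.
Mean offspring μ = 37/210 + 2·7/15 = 233/210 > 1 (supercritical), so q < 1. The extinction probability is the smaller root: q = (5/14)/(7/15) = 75/98.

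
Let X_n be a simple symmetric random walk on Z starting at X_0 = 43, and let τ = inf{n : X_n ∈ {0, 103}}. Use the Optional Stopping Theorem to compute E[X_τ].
E[X_τ] = 43

X_n is a martingale and τ is a bounded-mean stopping time (indeed τ is finite a.s. with bounded expectation since the walk is in a bounded region). By the OST, E[X_τ] = E[X_0] = 43. Equivalently: E[X_τ] = 103 · P(hit 103 first) + 0 · P(hit 0 first) = 103 · (43/103) = 43.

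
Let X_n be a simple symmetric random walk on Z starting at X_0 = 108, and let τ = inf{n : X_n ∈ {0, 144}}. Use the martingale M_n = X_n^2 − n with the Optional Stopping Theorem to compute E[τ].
E[τ] = 3888

M_n = X_n^2 − n is a martingale (since E[X_{n+1}^2 | F_n] = X_n^2 + 1). By OST (τ has finite mean in a bounded region), E[M_τ] = E[M_0] = X_0^2 − 0 = 108^2 = 11664. Also E[M_τ] = E[X_τ^2] − E[τ]. The walk exits at 0 or 144, with P(hit 144 first) = 108/144, so E[X_τ^2] = 144^2 · 108/144 + 0 = 15552. Thus E[τ] = E[X_τ^2] − E[M_τ] = 15552 − 11664 = 3888 = 108(144 − 108) = 3888.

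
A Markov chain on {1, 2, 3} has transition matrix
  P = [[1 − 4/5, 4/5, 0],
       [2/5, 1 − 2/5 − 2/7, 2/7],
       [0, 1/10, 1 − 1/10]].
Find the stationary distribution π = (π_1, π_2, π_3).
π = (7/61, 14/61, 40/61)

This is a birth-death chain on three states, which satisfies detailed balance: π_1 · P_{12} = π_2 · P_{21} and π_2 · P_{23} = π_3 · P_{32}.
From π_1 · 4/5 = π_2 · 2/5: π_2/π_1 = (4/5)/(2/5) = 2.
From π_2 · 2/7 = π_3 · 1/10: π_3/π_2 = (2/7)/(1/10) = 20/7.
Take π_1 proportional to 1; then unnormalized π = (1, 2, 40/7). Normalize by dividing by the sum 61/7:
  π = (7/61, 14/61, 40/61).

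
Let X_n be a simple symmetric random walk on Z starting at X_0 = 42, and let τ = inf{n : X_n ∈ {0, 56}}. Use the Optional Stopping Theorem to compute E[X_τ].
E[X_τ] = 42

X_n is a martingale and τ is a bounded-mean stopping time (indeed τ is finite a.s. with bounded expectation since the walk is in a bounded region). By the OST, E[X_τ] = E[X_0] = 42. Equivalently: E[X_τ] = 56 · P(hit 56 first) + 0 · P(hit 0 first) = 56 · (42/56) = 42.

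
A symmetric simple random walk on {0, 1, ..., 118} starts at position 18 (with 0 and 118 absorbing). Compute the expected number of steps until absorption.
E[τ | X_0 = 18] = 1800

Let v_k = E[τ | X_0 = k]. Boundary: v_0 = v_118 = 0. Recurrence: v_k = 1 + (v_{k-1} + v_{k+1})/2 for 1 ≤ k ≤ 117. The particular solution to v_k − (v_{k-1} + v_{k+1})/2 = 1 is v_k = −k^2. Adding homogeneous solution A + B k and matching boundaries gives v_k = k (118 − k). Substituting k = 18: v_18 = 18 · 100 = 1800.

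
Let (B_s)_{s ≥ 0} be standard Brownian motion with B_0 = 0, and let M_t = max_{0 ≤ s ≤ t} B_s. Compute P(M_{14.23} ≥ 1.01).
P(M_{14.23} ≥ 1.01) = 2·P(B_{14.23} ≥ 1.01) = 2(1 − Φ(1.01/√14.23)) ≈ 0.7889

By the reflection principle for Brownian motion, P(M_t ≥ a) = 2 · P(B_t ≥ a) for a ≥ 0. Since B_t ~ N(0, t), P(B_t ≥ 1.01) = 1 − Φ(1.01/√t) = 1 − Φ(1.01/√14.23) = 1 − Φ(0.2677). So
  P(M_{14.23} ≥ 1.01) = 2(1 − Φ(0.2677)) ≈ 0.7889.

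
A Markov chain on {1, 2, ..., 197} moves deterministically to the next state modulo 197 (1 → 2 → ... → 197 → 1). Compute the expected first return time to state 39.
E[T_39 | X_0 = 39] = 197

The chain cycles deterministically, so starting at state 39 it returns in exactly 197 steps. Equivalently, the stationary distribution is uniform π_j = 1/197 for every state j, so by Kac's formula E[T_39] = 1/π_39 = 197.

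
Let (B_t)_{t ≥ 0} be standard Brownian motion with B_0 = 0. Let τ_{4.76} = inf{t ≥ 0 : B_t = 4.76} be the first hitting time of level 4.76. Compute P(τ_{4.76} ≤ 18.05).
P(τ_{4.76} ≤ 18.05) = 2(1 − Φ(4.76/√18.05)) = 2(1 − Φ(1.1204)) ≈ 0.2625

By the reflection principle for standard BM, P(τ_b ≤ t) = 2 · P(B_t ≥ b). Since B_t ~ N(0, t), P(B_t ≥ 4.76) = 1 − Φ(4.76/√t) = 1 − Φ(4.76/√18.05) = 1 − Φ(1.1204) ≈ 0.13127. Doubling: P(τ_{4.76} ≤ 18.05) ≈ 2 · 0.13127 = 0.26254 ≈ 0.2625.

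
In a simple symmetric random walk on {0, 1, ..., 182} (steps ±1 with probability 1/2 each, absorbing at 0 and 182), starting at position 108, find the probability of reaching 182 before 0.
P(hit 182 before 0) = 108/182 = 54/91

Let u_k = P(hit 182 before 0 | start at k). Then u_0 = 0, u_182 = 1, and u_k = u_{k-1}/2 + u_{k+1}/2 for 1 ≤ k ≤ 181. This harmonic recurrence is solved by u_k = k/182, giving u_108 = 108/182 = 54/91.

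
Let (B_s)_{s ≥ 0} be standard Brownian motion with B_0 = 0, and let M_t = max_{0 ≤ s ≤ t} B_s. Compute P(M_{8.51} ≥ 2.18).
P(M_{8.51} ≥ 2.18) = 2·P(B_{8.51} ≥ 2.18) = 2(1 − Φ(2.18/√8.51)) ≈ 0.4549

By the reflection principle for Brownian motion, P(M_t ≥ a) = 2 · P(B_t ≥ a) for a ≥ 0. Since B_t ~ N(0, t), P(B_t ≥ 2.18) = 1 − Φ(2.18/√t) = 1 − Φ(2.18/√8.51) = 1 − Φ(0.7473). So
  P(M_{8.51} ≥ 2.18) = 2(1 − Φ(0.7473)) ≈ 0.4549.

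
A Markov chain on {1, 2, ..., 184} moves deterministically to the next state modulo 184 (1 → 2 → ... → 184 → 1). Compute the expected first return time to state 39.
E[T_39 | X_0 = 39] = 184

The chain cycles deterministically, so starting at state 39 it returns in exactly 184 steps. Equivalently, the stationary distribution is uniform π_j = 1/184 for every state j, so by Kac's formula E[T_39] = 1/π_39 = 184.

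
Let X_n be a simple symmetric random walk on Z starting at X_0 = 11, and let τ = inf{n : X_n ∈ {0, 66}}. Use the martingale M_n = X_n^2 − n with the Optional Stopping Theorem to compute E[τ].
E[τ] = 605

M_n = X_n^2 − n is a martingale (since E[X_{n+1}^2 | F_n] = X_n^2 + 1). By OST (τ has finite mean in a bounded region), E[M_τ] = E[M_0] = X_0^2 − 0 = 11^2 = 121. Also E[M_τ] = E[X_τ^2] − E[τ]. The walk exits at 0 or 66, with P(hit 66 first) = 11/66, so E[X_τ^2] = 66^2 · 11/66 + 0 = 726. Thus E[τ] = E[X_τ^2] − E[M_τ] = 726 − 121 = 605 = 11(66 − 11) = 605.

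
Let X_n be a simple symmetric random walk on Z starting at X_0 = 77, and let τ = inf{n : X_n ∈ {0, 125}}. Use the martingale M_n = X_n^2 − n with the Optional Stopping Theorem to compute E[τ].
E[τ] = 3696

M_n = X_n^2 − n is a martingale (since E[X_{n+1}^2 | F_n] = X_n^2 + 1). By OST (τ has finite mean in a bounded region), E[M_τ] = E[M_0] = X_0^2 − 0 = 77^2 = 5929. Also E[M_τ] = E[X_τ^2] − E[τ]. The walk exits at 0 or 125, with P(hit 125 first) = 77/125, so E[X_τ^2] = 125^2 · 77/125 + 0 = 9625. Thus E[τ] = E[X_τ^2] − E[M_τ] = 9625 − 5929 = 3696 = 77(125 − 77) = 3696.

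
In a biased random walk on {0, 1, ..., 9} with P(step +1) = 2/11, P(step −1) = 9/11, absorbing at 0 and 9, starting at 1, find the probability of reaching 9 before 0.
P(hit 9 before 0) = (1 − (9/2)^1) / (1 − (9/2)^9) = 256/55345711

Let u_k denote P(reach 9 before 0 | start at k). Boundary: u_0 = 0, u_9 = 1. Recurrence: u_k = 2/11·u_{k+1} + 9/11·u_{k-1} for 1 ≤ k ≤ 8. Try u_k = A + B·r^k with r = q/p = (9/11)/(2/11) = 9/2. Substitution satisfies the recurrence; boundary conditions give:
  u_k = (1 − r^k) / (1 − r^N) = (1 − (9/2)^1) / (1 − (9/2)^9) = 256/55345711.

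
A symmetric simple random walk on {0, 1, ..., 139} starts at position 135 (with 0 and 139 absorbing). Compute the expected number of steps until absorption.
E[τ | X_0 = 135] = 540

Let v_k = E[τ | X_0 = k]. Boundary: v_0 = v_139 = 0. Recurrence: v_k = 1 + (v_{k-1} + v_{k+1})/2 for 1 ≤ k ≤ 138. The particular solution to v_k − (v_{k-1} + v_{k+1})/2 = 1 is v_k = −k^2. Adding homogeneous solution A + B k and matching boundaries gives v_k = k (139 − k). Substituting k = 135: v_135 = 135 · 4 = 540.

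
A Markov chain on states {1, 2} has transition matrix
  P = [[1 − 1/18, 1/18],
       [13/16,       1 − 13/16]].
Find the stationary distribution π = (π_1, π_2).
π_1 = 117/125, π_2 = 8/125

Solve πP = π with π_1 + π_2 = 1. From πP = π: π_1 · (1 − 1/18) + π_2 · 13/16 = π_1 ⇒ π_2 · 13/16 = π_1 · 1/18 ⇒ π_2/π_1 = (1/18)/(13/16) = 8/117. Together with π_1 + π_2 = 1:
  π_1 = (13/16)/(1/18 + 13/16) = (13/16)/(125/144) = 117/125,
  π_2 = (1/18)/(1/18 + 13/16) = (1/18)/(125/144) = 8/125.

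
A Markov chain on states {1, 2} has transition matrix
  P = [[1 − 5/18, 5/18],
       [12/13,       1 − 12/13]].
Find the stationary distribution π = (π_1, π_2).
π_1 = 216/281, π_2 = 65/281

Solve πP = π with π_1 + π_2 = 1. From πP = π: π_1 · (1 − 5/18) + π_2 · 12/13 = π_1 ⇒ π_2 · 12/13 = π_1 · 5/18 ⇒ π_2/π_1 = (5/18)/(12/13) = 65/216. Together with π_1 + π_2 = 1:
  π_1 = (12/13)/(5/18 + 12/13) = (12/13)/(281/234) = 216/281,
  π_2 = (5/18)/(5/18 + 12/13) = (5/18)/(281/234) = 65/281.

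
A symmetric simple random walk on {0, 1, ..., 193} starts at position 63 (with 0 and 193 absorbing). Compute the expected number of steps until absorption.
E[τ | X_0 = 63] = 8190

Let v_k = E[τ | X_0 = k]. Boundary: v_0 = v_193 = 0. Recurrence: v_k = 1 + (v_{k-1} + v_{k+1})/2 for 1 ≤ k ≤ 192. The particular solution to v_k − (v_{k-1} + v_{k+1})/2 = 1 is v_k = −k^2. Adding homogeneous solution A + B k and matching boundaries gives v_k = k (193 − k). Substituting k = 63: v_63 = 63 · 130 = 8190.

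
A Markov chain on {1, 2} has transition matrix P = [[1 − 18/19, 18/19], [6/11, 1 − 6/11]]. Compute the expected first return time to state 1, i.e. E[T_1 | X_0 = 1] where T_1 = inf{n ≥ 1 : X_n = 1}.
E[T_1 | X_0 = 1] = 1/π_1 = 52/19

For an irreducible recurrent Markov chain with stationary distribution π, E[T_i | X_0 = i] = 1/π_i (Kac's formula). Here π_1 = (6/11)/(18/19 + 6/11) = (6/11)/(312/209) = 19/52, so E[T_1 | X_0 = 1] = 1/π_1 = (18/19 + 6/11)/(6/11) = (312/209)/(6/11) = 52/19.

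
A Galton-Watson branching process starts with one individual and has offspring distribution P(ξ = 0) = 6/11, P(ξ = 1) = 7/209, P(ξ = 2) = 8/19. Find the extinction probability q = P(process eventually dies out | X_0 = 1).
q = 1

Mean offspring μ = 0·6/11 + 1·7/209 + 2·8/19 = 183/209 ≤ 1. For μ ≤ 1 with offspring not concentrated at 1, the Galton-Watson process goes extinct almost surely, so q = 1.
(Algebraic check: The pgf is f(s) = 6/11 + 7/209·s + 8/19·s². The extinction probability q is the smallest fixed point of f in [0, 1]. Setting s = f(s):
  8/19·s² + (7/209 − 1)·s + 6/11 = 0
  8/19·s² − (6/11 + 8/19)·s + 6/11 = 0
which factors as (s − 1)·(8/19·s − 6/11) = 0, giving roots s = 1 and s = (6/11)/(8/19) = 57/44. Since 57/44 ≥ 1, the smallest root in [0, 1] is s = 1.)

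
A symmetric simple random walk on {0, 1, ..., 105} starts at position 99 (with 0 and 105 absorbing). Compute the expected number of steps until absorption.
E[τ | X_0 = 99] = 594

Let v_k = E[τ | X_0 = k]. Boundary: v_0 = v_105 = 0. Recurrence: v_k = 1 + (v_{k-1} + v_{k+1})/2 for 1 ≤ k ≤ 104. The particular solution to v_k − (v_{k-1} + v_{k+1})/2 = 1 is v_k = −k^2. Adding homogeneous solution A + B k and matching boundaries gives v_k = k (105 − k). Substituting k = 99: v_99 = 99 · 6 = 594.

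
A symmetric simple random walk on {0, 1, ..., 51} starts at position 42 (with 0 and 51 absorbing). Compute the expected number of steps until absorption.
E[τ | X_0 = 42] = 378

Let v_k = E[τ | X_0 = k]. Boundary: v_0 = v_51 = 0. Recurrence: v_k = 1 + (v_{k-1} + v_{k+1})/2 for 1 ≤ k ≤ 50. The particular solution to v_k − (v_{k-1} + v_{k+1})/2 = 1 is v_k = −k^2. Adding homogeneous solution A + B k and matching boundaries gives v_k = k (51 − k). Substituting k = 42: v_42 = 42 · 9 = 378.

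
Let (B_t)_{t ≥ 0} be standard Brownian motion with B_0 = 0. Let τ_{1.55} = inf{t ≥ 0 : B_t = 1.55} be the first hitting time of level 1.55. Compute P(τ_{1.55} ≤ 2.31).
P(τ_{1.55} ≤ 2.31) = 2(1 − Φ(1.55/√2.31)) = 2(1 − Φ(1.0198)) ≈ 0.3078

By the reflection principle for standard BM, P(τ_b ≤ t) = 2 · P(B_t ≥ b). Since B_t ~ N(0, t), P(B_t ≥ 1.55) = 1 − Φ(1.55/√t) = 1 − Φ(1.55/√2.31) = 1 − Φ(1.0198) ≈ 0.15391. Doubling: P(τ_{1.55} ≤ 2.31) ≈ 2 · 0.15391 = 0.30782 ≈ 0.3078.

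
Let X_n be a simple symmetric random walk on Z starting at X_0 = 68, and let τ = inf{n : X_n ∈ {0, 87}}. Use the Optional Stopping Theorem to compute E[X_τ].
E[X_τ] = 68

X_n is a martingale and τ is a bounded-mean stopping time (indeed τ is finite a.s. with bounded expectation since the walk is in a bounded region). By the OST, E[X_τ] = E[X_0] = 68. Equivalently: E[X_τ] = 87 · P(hit 87 first) + 0 · P(hit 0 first) = 87 · (68/87) = 68.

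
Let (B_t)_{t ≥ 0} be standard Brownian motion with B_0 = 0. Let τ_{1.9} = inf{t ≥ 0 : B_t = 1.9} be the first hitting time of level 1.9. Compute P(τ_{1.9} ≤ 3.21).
P(τ_{1.9} ≤ 3.21) = 2(1 − Φ(1.9/√3.21)) = 2(1 − Φ(1.0605)) ≈ 0.2889

By the reflection principle for standard BM, P(τ_b ≤ t) = 2 · P(B_t ≥ b). Since B_t ~ N(0, t), P(B_t ≥ 1.9) = 1 − Φ(1.9/√t) = 1 − Φ(1.9/√3.21) = 1 − Φ(1.0605) ≈ 0.14446. Doubling: P(τ_{1.9} ≤ 3.21) ≈ 2 · 0.14446 = 0.28892 ≈ 0.2889.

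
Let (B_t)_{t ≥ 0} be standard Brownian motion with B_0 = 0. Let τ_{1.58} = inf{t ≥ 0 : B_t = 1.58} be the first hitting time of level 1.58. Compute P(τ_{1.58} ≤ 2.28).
P(τ_{1.58} ≤ 2.28) = 2(1 − Φ(1.58/√2.28)) = 2(1 − Φ(1.0464)) ≈ 0.2954

By the reflection principle for standard BM, P(τ_b ≤ t) = 2 · P(B_t ≥ b). Since B_t ~ N(0, t), P(B_t ≥ 1.58) = 1 − Φ(1.58/√t) = 1 − Φ(1.58/√2.28) = 1 − Φ(1.0464) ≈ 0.14769. Doubling: P(τ_{1.58} ≤ 2.28) ≈ 2 · 0.14769 = 0.29538 ≈ 0.2954.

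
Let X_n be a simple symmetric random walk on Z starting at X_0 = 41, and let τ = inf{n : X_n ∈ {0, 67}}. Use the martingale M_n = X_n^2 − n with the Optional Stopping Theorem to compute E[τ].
E[τ] = 1066

M_n = X_n^2 − n is a martingale (since E[X_{n+1}^2 | F_n] = X_n^2 + 1). By OST (τ has finite mean in a bounded region), E[M_τ] = E[M_0] = X_0^2 − 0 = 41^2 = 1681. Also E[M_τ] = E[X_τ^2] − E[τ]. The walk exits at 0 or 67, with P(hit 67 first) = 41/67, so E[X_τ^2] = 67^2 · 41/67 + 0 = 2747. Thus E[τ] = E[X_τ^2] − E[M_τ] = 2747 − 1681 = 1066 = 41(67 − 41) = 1066.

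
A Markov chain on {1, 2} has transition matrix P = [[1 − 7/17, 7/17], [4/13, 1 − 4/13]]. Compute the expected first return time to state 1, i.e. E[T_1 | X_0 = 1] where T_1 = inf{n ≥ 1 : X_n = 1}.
E[T_1 | X_0 = 1] = 1/π_1 = 159/68

For an irreducible recurrent Markov chain with stationary distribution π, E[T_i | X_0 = i] = 1/π_i (Kac's formula). Here π_1 = (4/13)/(7/17 + 4/13) = (4/13)/(159/221) = 68/159, so E[T_1 | X_0 = 1] = 1/π_1 = (7/17 + 4/13)/(4/13) = (159/221)/(4/13) = 159/68.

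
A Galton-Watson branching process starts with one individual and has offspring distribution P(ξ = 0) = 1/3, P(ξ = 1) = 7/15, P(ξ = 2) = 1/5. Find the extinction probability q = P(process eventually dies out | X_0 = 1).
q = 1

Mean offspring μ = 0·1/3 + 1·7/15 + 2·1/5 = 13/15 ≤ 1. For μ ≤ 1 with offspring not concentrated at 1, the Galton-Watson process goes extinct almost surely, so q = 1.
(Algebraic check: The pgf is f(s) = 1/3 + 7/15·s + 1/5·s². The extinction probability q is the smallest fixed point of f in [0, 1]. Setting s = f(s):
  1/5·s² + (7/15 − 1)·s + 1/3 = 0
  1/5·s² − (1/3 + 1/5)·s + 1/3 = 0
which factors as (s − 1)·(1/5·s − 1/3) = 0, giving roots s = 1 and s = (1/3)/(1/5) = 5/3. Since 5/3 ≥ 1, the smallest root in [0, 1] is s = 1.)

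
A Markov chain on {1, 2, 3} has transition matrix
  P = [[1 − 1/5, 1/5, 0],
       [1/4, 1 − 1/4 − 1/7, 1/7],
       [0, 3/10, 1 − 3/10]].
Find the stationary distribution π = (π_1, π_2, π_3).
π = (105/229, 84/229, 40/229)

This is a birth-death chain on three states, which satisfies detailed balance: π_1 · P_{12} = π_2 · P_{21} and π_2 · P_{23} = π_3 · P_{32}.
From π_1 · 1/5 = π_2 · 1/4: π_2/π_1 = (1/5)/(1/4) = 4/5.
From π_2 · 1/7 = π_3 · 3/10: π_3/π_2 = (1/7)/(3/10) = 10/21.
Take π_1 proportional to 1; then unnormalized π = (1, 4/5, 8/21). Normalize by dividing by the sum 229/105:
  π = (105/229, 84/229, 40/229).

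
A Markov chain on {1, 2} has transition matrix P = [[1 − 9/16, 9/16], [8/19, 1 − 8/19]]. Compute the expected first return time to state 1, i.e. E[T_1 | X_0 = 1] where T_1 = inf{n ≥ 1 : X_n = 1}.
E[T_1 | X_0 = 1] = 1/π_1 = 299/128

For an irreducible recurrent Markov chain with stationary distribution π, E[T_i | X_0 = i] = 1/π_i (Kac's formula). Here π_1 = (8/19)/(9/16 + 8/19) = (8/19)/(299/304) = 128/299, so E[T_1 | X_0 = 1] = 1/π_1 = (9/16 + 8/19)/(8/19) = (299/304)/(8/19) = 299/128.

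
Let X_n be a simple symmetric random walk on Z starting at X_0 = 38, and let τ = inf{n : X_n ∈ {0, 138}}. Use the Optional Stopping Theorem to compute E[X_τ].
E[X_τ] = 38

X_n is a martingale and τ is a bounded-mean stopping time (indeed τ is finite a.s. with bounded expectation since the walk is in a bounded region). By the OST, E[X_τ] = E[X_0] = 38. Equivalently: E[X_τ] = 138 · P(hit 138 first) + 0 · P(hit 0 first) = 138 · (38/138) = 38.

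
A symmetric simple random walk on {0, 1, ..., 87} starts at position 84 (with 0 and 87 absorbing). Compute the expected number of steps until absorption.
E[τ | X_0 = 84] = 252

Let v_k = E[τ | X_0 = k]. Boundary: v_0 = v_87 = 0. Recurrence: v_k = 1 + (v_{k-1} + v_{k+1})/2 for 1 ≤ k ≤ 86. The particular solution to v_k − (v_{k-1} + v_{k+1})/2 = 1 is v_k = −k^2. Adding homogeneous solution A + B k and matching boundaries gives v_k = k (87 − k). Substituting k = 84: v_84 = 84 · 3 = 252.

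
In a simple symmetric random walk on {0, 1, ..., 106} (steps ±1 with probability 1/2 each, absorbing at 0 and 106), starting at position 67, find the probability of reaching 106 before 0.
P(hit 106 before 0) = 67/106

Let u_k = P(hit 106 before 0 | start at k). Then u_0 = 0, u_106 = 1, and u_k = u_{k-1}/2 + u_{k+1}/2 for 1 ≤ k ≤ 105. This harmonic recurrence is solved by u_k = k/106, giving u_67 = 67/106.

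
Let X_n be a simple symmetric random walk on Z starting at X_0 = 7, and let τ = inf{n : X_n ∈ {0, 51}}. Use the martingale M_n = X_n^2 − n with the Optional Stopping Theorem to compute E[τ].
E[τ] = 308

M_n = X_n^2 − n is a martingale (since E[X_{n+1}^2 | F_n] = X_n^2 + 1). By OST (τ has finite mean in a bounded region), E[M_τ] = E[M_0] = X_0^2 − 0 = 7^2 = 49. Also E[M_τ] = E[X_τ^2] − E[τ]. The walk exits at 0 or 51, with P(hit 51 first) = 7/51, so E[X_τ^2] = 51^2 · 7/51 + 0 = 357. Thus E[τ] = E[X_τ^2] − E[M_τ] = 357 − 49 = 308 = 7(51 − 7) = 308.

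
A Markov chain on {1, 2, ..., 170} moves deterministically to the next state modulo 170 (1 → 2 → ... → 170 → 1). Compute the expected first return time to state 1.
E[T_1 | X_0 = 1] = 170

The chain cycles deterministically, so starting at state 1 it returns in exactly 170 steps. Equivalently, the stationary distribution is uniform π_j = 1/170 for every state j, so by Kac's formula E[T_1] = 1/π_1 = 170.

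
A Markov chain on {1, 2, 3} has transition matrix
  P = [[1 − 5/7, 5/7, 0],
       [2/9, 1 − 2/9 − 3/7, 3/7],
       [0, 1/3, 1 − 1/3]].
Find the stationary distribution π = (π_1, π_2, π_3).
π = (49/409, 315/818, 405/818)

This is a birth-death chain on three states, which satisfies detailed balance: π_1 · P_{12} = π_2 · P_{21} and π_2 · P_{23} = π_3 · P_{32}.
From π_1 · 5/7 = π_2 · 2/9: π_2/π_1 = (5/7)/(2/9) = 45/14.
From π_2 · 3/7 = π_3 · 1/3: π_3/π_2 = (3/7)/(1/3) = 9/7.
Take π_1 proportional to 1; then unnormalized π = (1, 45/14, 405/98). Normalize by dividing by the sum 409/49:
  π = (49/409, 315/818, 405/818).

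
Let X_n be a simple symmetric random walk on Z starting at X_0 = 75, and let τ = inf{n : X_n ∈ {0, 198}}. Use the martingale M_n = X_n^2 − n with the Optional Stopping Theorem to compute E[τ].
E[τ] = 9225

M_n = X_n^2 − n is a martingale (since E[X_{n+1}^2 | F_n] = X_n^2 + 1). By OST (τ has finite mean in a bounded region), E[M_τ] = E[M_0] = X_0^2 − 0 = 75^2 = 5625. Also E[M_τ] = E[X_τ^2] − E[τ]. The walk exits at 0 or 198, with P(hit 198 first) = 75/198, so E[X_τ^2] = 198^2 · 75/198 + 0 = 14850. Thus E[τ] = E[X_τ^2] − E[M_τ] = 14850 − 5625 = 9225 = 75(198 − 75) = 9225.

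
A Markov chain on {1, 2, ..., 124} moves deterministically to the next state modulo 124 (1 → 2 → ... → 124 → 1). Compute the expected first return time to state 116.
E[T_116 | X_0 = 116] = 124

The chain cycles deterministically, so starting at state 116 it returns in exactly 124 steps. Equivalently, the stationary distribution is uniform π_j = 1/124 for every state j, so by Kac's formula E[T_116] = 1/π_116 = 124.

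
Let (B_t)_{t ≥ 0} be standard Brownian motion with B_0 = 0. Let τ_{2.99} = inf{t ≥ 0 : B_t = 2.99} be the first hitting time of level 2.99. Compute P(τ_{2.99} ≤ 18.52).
P(τ_{2.99} ≤ 18.52) = 2(1 − Φ(2.99/√18.52)) = 2(1 − Φ(0.6948)) ≈ 0.4872

By the reflection principle for standard BM, P(τ_b ≤ t) = 2 · P(B_t ≥ b). Since B_t ~ N(0, t), P(B_t ≥ 2.99) = 1 − Φ(2.99/√t) = 1 − Φ(2.99/√18.52) = 1 − Φ(0.6948) ≈ 0.24359. Doubling: P(τ_{2.99} ≤ 18.52) ≈ 2 · 0.24359 = 0.48718 ≈ 0.4872.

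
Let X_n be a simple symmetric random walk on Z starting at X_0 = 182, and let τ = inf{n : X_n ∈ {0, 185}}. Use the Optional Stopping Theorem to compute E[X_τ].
E[X_τ] = 182

X_n is a martingale and τ is a bounded-mean stopping time (indeed τ is finite a.s. with bounded expectation since the walk is in a bounded region). By the OST, E[X_τ] = E[X_0] = 182. Equivalently: E[X_τ] = 185 · P(hit 185 first) + 0 · P(hit 0 first) = 185 · (182/185) = 182.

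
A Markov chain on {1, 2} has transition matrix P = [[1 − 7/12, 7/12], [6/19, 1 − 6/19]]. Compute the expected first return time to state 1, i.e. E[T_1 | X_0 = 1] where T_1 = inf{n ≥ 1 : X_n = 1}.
E[T_1 | X_0 = 1] = 1/π_1 = 205/72

For an irreducible recurrent Markov chain with stationary distribution π, E[T_i | X_0 = i] = 1/π_i (Kac's formula). Here π_1 = (6/19)/(7/12 + 6/19) = (6/19)/(205/228) = 72/205, so E[T_1 | X_0 = 1] = 1/π_1 = (7/12 + 6/19)/(6/19) = (205/228)/(6/19) = 205/72.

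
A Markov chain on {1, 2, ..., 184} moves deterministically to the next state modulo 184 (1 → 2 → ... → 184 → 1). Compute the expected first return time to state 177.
E[T_177 | X_0 = 177] = 184

The chain cycles deterministically, so starting at state 177 it returns in exactly 184 steps. Equivalently, the stationary distribution is uniform π_j = 1/184 for every state j, so by Kac's formula E[T_177] = 1/π_177 = 184.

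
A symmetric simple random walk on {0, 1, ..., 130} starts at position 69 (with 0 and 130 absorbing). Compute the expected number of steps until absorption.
E[τ | X_0 = 69] = 4209

Let v_k = E[τ | X_0 = k]. Boundary: v_0 = v_130 = 0. Recurrence: v_k = 1 + (v_{k-1} + v_{k+1})/2 for 1 ≤ k ≤ 129. The particular solution to v_k − (v_{k-1} + v_{k+1})/2 = 1 is v_k = −k^2. Adding homogeneous solution A + B k and matching boundaries gives v_k = k (130 − k). Substituting k = 69: v_69 = 69 · 61 = 4209.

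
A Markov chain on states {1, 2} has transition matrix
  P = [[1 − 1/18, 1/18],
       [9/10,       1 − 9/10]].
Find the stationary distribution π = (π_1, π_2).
π_1 = 81/86, π_2 = 5/86

Solve πP = π with π_1 + π_2 = 1. From πP = π: π_1 · (1 − 1/18) + π_2 · 9/10 = π_1 ⇒ π_2 · 9/10 = π_1 · 1/18 ⇒ π_2/π_1 = (1/18)/(9/10) = 5/81. Together with π_1 + π_2 = 1:
  π_1 = (9/10)/(1/18 + 9/10) = (9/10)/(43/45) = 81/86,
  π_2 = (1/18)/(1/18 + 9/10) = (1/18)/(43/45) = 5/86.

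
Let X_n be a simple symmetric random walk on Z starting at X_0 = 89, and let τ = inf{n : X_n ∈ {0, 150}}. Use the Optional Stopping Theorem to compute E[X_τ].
E[X_τ] = 89

X_n is a martingale and τ is a bounded-mean stopping time (indeed τ is finite a.s. with bounded expectation since the walk is in a bounded region). By the OST, E[X_τ] = E[X_0] = 89. Equivalently: E[X_τ] = 150 · P(hit 150 first) + 0 · P(hit 0 first) = 150 · (89/150) = 89.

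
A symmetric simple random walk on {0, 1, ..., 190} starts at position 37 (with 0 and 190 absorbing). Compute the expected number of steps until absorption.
E[τ | X_0 = 37] = 5661

Let v_k = E[τ | X_0 = k]. Boundary: v_0 = v_190 = 0. Recurrence: v_k = 1 + (v_{k-1} + v_{k+1})/2 for 1 ≤ k ≤ 189. The particular solution to v_k − (v_{k-1} + v_{k+1})/2 = 1 is v_k = −k^2. Adding homogeneous solution A + B k and matching boundaries gives v_k = k (190 − k). Substituting k = 37: v_37 = 37 · 153 = 5661.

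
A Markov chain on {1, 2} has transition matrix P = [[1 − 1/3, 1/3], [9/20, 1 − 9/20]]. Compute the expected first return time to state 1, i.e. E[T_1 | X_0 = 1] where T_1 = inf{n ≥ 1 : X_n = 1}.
E[T_1 | X_0 = 1] = 1/π_1 = 47/27

For an irreducible recurrent Markov chain with stationary distribution π, E[T_i | X_0 = i] = 1/π_i (Kac's formula). Here π_1 = (9/20)/(1/3 + 9/20) = (9/20)/(47/60) = 27/47, so E[T_1 | X_0 = 1] = 1/π_1 = (1/3 + 9/20)/(9/20) = (47/60)/(9/20) = 47/27.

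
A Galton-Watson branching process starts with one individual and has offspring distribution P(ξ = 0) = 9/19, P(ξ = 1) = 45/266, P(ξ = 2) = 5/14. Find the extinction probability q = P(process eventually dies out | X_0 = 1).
q = 1

Mean offspring μ = 0·9/19 + 1·45/266 + 2·5/14 = 235/266 ≤ 1. For μ ≤ 1 with offspring not concentrated at 1, the Galton-Watson process goes extinct almost surely, so q = 1.
(Algebraic check: The pgf is f(s) = 9/19 + 45/266·s + 5/14·s². The extinction probability q is the smallest fixed point of f in [0, 1]. Setting s = f(s):
  5/14·s² + (45/266 − 1)·s + 9/19 = 0
  5/14·s² − (9/19 + 5/14)·s + 9/19 = 0
which factors as (s − 1)·(5/14·s − 9/19) = 0, giving roots s = 1 and s = (9/19)/(5/14) = 126/95. Since 126/95 ≥ 1, the smallest root in [0, 1] is s = 1.)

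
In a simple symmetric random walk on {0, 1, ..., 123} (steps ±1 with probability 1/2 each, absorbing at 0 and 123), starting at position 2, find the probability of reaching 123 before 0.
P(hit 123 before 0) = 2/123

Let u_k = P(hit 123 before 0 | start at k). Then u_0 = 0, u_123 = 1, and u_k = u_{k-1}/2 + u_{k+1}/2 for 1 ≤ k ≤ 122. This harmonic recurrence is solved by u_k = k/123, giving u_2 = 2/123.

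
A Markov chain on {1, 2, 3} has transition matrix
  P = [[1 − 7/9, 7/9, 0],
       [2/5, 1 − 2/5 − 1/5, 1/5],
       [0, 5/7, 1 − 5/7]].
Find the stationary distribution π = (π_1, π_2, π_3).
π = (45/157, 175/314, 49/314)

This is a birth-death chain on three states, which satisfies detailed balance: π_1 · P_{12} = π_2 · P_{21} and π_2 · P_{23} = π_3 · P_{32}.
From π_1 · 7/9 = π_2 · 2/5: π_2/π_1 = (7/9)/(2/5) = 35/18.
From π_2 · 1/5 = π_3 · 5/7: π_3/π_2 = (1/5)/(5/7) = 7/25.
Take π_1 proportional to 1; then unnormalized π = (1, 35/18, 49/90). Normalize by dividing by the sum 157/45:
  π = (45/157, 175/314, 49/314).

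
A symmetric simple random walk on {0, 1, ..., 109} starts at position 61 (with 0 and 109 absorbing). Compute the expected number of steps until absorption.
E[τ | X_0 = 61] = 2928

Let v_k = E[τ | X_0 = k]. Boundary: v_0 = v_109 = 0. Recurrence: v_k = 1 + (v_{k-1} + v_{k+1})/2 for 1 ≤ k ≤ 108. The particular solution to v_k − (v_{k-1} + v_{k+1})/2 = 1 is v_k = −k^2. Adding homogeneous solution A + B k and matching boundaries gives v_k = k (109 − k). Substituting k = 61: v_61 = 61 · 48 = 2928.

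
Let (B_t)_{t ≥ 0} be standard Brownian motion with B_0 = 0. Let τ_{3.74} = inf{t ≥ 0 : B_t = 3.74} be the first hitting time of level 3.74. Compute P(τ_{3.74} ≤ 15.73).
P(τ_{3.74} ≤ 15.73) = 2(1 − Φ(3.74/√15.73)) = 2(1 − Φ(0.9430)) ≈ 0.3457

By the reflection principle for standard BM, P(τ_b ≤ t) = 2 · P(B_t ≥ b). Since B_t ~ N(0, t), P(B_t ≥ 3.74) = 1 − Φ(3.74/√t) = 1 − Φ(3.74/√15.73) = 1 − Φ(0.9430) ≈ 0.17284. Doubling: P(τ_{3.74} ≤ 15.73) ≈ 2 · 0.17284 = 0.34568 ≈ 0.3457.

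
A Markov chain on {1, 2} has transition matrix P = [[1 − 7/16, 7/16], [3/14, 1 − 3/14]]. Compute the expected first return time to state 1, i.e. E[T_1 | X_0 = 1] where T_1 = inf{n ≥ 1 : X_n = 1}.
E[T_1 | X_0 = 1] = 1/π_1 = 73/24

For an irreducible recurrent Markov chain with stationary distribution π, E[T_i | X_0 = i] = 1/π_i (Kac's formula). Here π_1 = (3/14)/(7/16 + 3/14) = (3/14)/(73/112) = 24/73, so E[T_1 | X_0 = 1] = 1/π_1 = (7/16 + 3/14)/(3/14) = (73/112)/(3/14) = 73/24.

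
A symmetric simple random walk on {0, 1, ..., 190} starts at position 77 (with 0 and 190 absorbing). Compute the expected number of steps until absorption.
E[τ | X_0 = 77] = 8701

Let v_k = E[τ | X_0 = k]. Boundary: v_0 = v_190 = 0. Recurrence: v_k = 1 + (v_{k-1} + v_{k+1})/2 for 1 ≤ k ≤ 189. The particular solution to v_k − (v_{k-1} + v_{k+1})/2 = 1 is v_k = −k^2. Adding homogeneous solution A + B k and matching boundaries gives v_k = k (190 − k). Substituting k = 77: v_77 = 77 · 113 = 8701.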